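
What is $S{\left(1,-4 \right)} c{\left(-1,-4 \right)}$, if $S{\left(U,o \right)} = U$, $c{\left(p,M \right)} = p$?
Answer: $-1$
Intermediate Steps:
$S{\left(1,-4 \right)} c{\left(-1,-4 \right)} = 1 \left(-1\right) = -1$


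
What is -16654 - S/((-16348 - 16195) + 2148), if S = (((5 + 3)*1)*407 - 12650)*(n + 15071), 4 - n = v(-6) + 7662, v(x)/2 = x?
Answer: -115189756/6079 ≈ -18949.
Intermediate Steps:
v(x) = 2*x
n = -7646 (n = 4 - (2*(-6) + 7662) = 4 - (-12 + 7662) = 4 - 1*7650 = 4 - 7650 = -7646)
S = -69750450 (S = (((5 + 3)*1)*407 - 12650)*(-7646 + 15071) = ((8*1)*407 - 12650)*7425 = (8*407 - 12650)*7425 = (3256 - 12650)*7425 = -9394*7425 = -69750450)
-16654 - S/((-16348 - 16195) + 2148) = -16654 - (-69750450)/((-16348 - 16195) + 2148) = -16654 - (-69750450)/(-32543 + 2148) = -16654 - (-69750450)/(-30395) = -16654 - (-69750450)*(-1)/30395 = -16654 - 1*13950090/6079 = -16654 - 13950090/6079 = -115189756/6079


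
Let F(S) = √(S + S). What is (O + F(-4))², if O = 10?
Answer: 92 + 40*I*√2 ≈ 92.0 + 56.569*I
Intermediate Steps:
F(S) = √2*√S (F(S) = √(2*S) = √2*√S)
(O + F(-4))² = (10 + √2*√(-4))² = (10 + √2*(2*I))² = (10 + 2*I*√2)²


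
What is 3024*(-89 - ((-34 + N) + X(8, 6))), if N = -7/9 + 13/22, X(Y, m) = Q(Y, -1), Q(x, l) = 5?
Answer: -1989624/11 ≈ -1.8088e+5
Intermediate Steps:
X(Y, m) = 5
N = -37/198 (N = -7*⅑ + 13*(1/22) = -7/9 + 13/22 = -37/198 ≈ -0.18687)
3024*(-89 - ((-34 + N) + X(8, 6))) = 3024*(-89 - ((-34 - 37/198) + 5)) = 3024*(-89 - (-6769/198 + 5)) = 3024*(-89 - 1*(-5779/198)) = 3024*(-89 + 5779/198) = 3024*(-11843/198) = -1989624/11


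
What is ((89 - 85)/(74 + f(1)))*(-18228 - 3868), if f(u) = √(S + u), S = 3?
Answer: -22096/19 ≈ -1162.9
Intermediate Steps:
f(u) = √(3 + u)
((89 - 85)/(74 + f(1)))*(-18228 - 3868) = ((89 - 85)/(74 + √(3 + 1)))*(-18228 - 3868) = (4/(74 + √4))*(-22096) = (4/(74 + 2))*(-22096) = (4/76)*(-22096) = (4*(1/76))*(-22096) = (1/19)*(-22096) = -22096/19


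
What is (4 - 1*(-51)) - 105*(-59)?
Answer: 6250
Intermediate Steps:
(4 - 1*(-51)) - 105*(-59) = (4 + 51) + 6195 = 55 + 6195 = 6250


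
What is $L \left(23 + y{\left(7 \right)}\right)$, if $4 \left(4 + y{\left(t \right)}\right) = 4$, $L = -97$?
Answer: $-1940$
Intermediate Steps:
$y{\left(t \right)} = -3$ ($y{\left(t \right)} = -4 + \frac{1}{4} \cdot 4 = -4 + 1 = -3$)
$L \left(23 + y{\left(7 \right)}\right) = - 97 \left(23 - 3\right) = \left(-97\right) 20 = -1940$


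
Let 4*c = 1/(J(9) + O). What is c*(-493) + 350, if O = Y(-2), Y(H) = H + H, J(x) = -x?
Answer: 18693/52 ≈ 359.48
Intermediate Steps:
Y(H) = 2*H
O = -4 (O = 2*(-2) = -4)
c = -1/52 (c = 1/(4*(-1*9 - 4)) = 1/(4*(-9 - 4)) = (¼)/(-13) = (¼)*(-1/13) = -1/52 ≈ -0.019231)
c*(-493) + 350 = -1/52*(-493) + 350 = 493/52 + 350 = 18693/52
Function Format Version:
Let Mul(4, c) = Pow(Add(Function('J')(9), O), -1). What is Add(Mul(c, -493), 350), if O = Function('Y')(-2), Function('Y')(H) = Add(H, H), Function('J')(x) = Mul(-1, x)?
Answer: Rational(18693, 52) ≈ 359.48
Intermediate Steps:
Function('Y')(H) = Mul(2, H)
O = -4 (O = Mul(2, -2) = -4)
c = Rational(-1, 52) (c = Mul(Rational(1, 4), Pow(Add(Mul(-1, 9), -4), -1)) = Mul(Rational(1, 4), Pow(Add(-9, -4), -1)) = Mul(Rational(1, 4), Pow(-13, -1)) = Mul(Rational(1, 4), Rational(-1, 13)) = Rational(-1, 52) ≈ -0.019231)
Add(Mul(c, -493), 350) = Add(Mul(Rational(-1, 52), -493), 350) = Add(Rational(493, 52), 350) = Rational(18693, 52)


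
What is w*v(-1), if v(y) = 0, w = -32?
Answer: 0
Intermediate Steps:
w*v(-1) = -32*0 = 0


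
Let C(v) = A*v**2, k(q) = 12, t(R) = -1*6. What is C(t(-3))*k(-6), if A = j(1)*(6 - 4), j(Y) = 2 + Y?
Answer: 2592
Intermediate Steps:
t(R) = -6
A = 6 (A = (2 + 1)*(6 - 4) = 3*2 = 6)
C(v) = 6*v**2
C(t(-3))*k(-6) = (6*(-6)**2)*12 = (6*36)*12 = 216*12 = 2592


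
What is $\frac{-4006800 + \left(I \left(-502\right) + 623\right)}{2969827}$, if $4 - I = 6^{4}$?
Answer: $- \frac{3357593}{2969827} \approx -1.1306$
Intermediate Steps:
$I = -1292$ ($I = 4 - 6^{4} = 4 - 1296 = -1292$)
$\frac{-4006800 + \left(I \left(-502\right) + 623\right)}{2969827} = \frac{-4006800 + \left(\left(-1292\right) \left(-502\right) + 623\right)}{2969827} = \left(-4006800 + \left(648584 + 623\right)\right) \frac{1}{2969827} = \left(-4006800 + 649207\right) \frac{1}{2969827} = \left(-3357593\right) \frac{1}{2969827} = - \frac{3357593}{2969827}$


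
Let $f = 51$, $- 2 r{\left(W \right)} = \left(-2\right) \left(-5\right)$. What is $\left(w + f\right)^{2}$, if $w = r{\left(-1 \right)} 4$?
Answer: $961$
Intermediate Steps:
$r{\left(W \right)} = -5$ ($r{\left(W \right)} = - \frac{\left(-2\right) \left(-5\right)}{2} = \left(- \frac{1}{2}\right) 10 = -5$)
$w = -20$ ($w = \left(-5\right) 4 = -20$)
$\left(w + f\right)^{2} = \left(-20 + 51\right)^{2} = 31^{2} = 961$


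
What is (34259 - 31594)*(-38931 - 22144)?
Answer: -162764875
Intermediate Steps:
(34259 - 31594)*(-38931 - 22144) = 2665*(-61075) = -162764875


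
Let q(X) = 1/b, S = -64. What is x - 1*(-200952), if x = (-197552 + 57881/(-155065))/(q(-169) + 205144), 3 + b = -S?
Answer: 389935454031631379/1940450071025 ≈ 2.0095e+5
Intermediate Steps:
b = 61 (b = -3 - 1*(-64) = -3 + 64 = 61)
q(X) = 1/61
x = -1868640984421/1940450071025 (x = (-197552 + 57881/(-155065))/(1/61 + 205144) = (-197552 + 57881*(-1/155065))/(12513785/61) = (-197552 - 57881/155065)*(61/12513785) = -30633458761/155065*61/12513785 = -1868640984421/1940450071025 ≈ -0.96299)
x - 1*(-200952) = -1868640984421/1940450071025 - 1*(-200952) = -1868640984421/1940450071025 + 200952 = 389935454031631379/1940450071025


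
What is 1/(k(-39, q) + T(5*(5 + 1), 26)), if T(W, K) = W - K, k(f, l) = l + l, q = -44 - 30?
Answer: -1/144 ≈ -0.0069444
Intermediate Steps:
q = -74
k(f, l) = 2*l
1/(k(-39, q) + T(5*(5 + 1), 26)) = 1/(2*(-74) + (5*(5 + 1) - 1*26)) = 1/(-148 + (5*6 - 26)) = 1/(-148 + (30 - 26)) = 1/(-148 + 4) = 1/(-144) = -1/144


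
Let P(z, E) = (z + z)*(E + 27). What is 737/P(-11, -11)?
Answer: -67/32 ≈ -2.0938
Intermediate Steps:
P(z, E) = 2*z*(27 + E) (P(z, E) = (2*z)*(27 + E) = 2*z*(27 + E))
737/P(-11, -11) = 737/((2*(-11)*(27 - 11))) = 737/((2*(-11)*16)) = 737/(-352) = 737*(-1/352) = -67/32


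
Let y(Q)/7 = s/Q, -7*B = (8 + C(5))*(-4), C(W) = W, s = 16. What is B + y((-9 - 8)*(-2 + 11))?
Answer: 7172/1071 ≈ 6.6965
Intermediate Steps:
B = 52/7 (B = -(8 + 5)*(-4)/7 = -13*(-4)/7 = -⅐*(-52) = 52/7 ≈ 7.4286)
y(Q) = 112/Q (y(Q) = 7*(16/Q) = 112/Q)
B + y((-9 - 8)*(-2 + 11)) = 52/7 + 112/(((-9 - 8)*(-2 + 11))) = 52/7 + 112/((-17*9)) = 52/7 + 112/(-153) = 52/7 + 112*(-1/153) = 52/7 - 112/153 = 7172/1071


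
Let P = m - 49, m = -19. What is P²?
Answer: 4624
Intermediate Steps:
P = -68 (P = -19 - 49 = -68)
P² = (-68)² = 4624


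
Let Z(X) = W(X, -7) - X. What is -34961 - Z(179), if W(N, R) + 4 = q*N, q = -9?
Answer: -33167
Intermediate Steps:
W(N, R) = -4 - 9*N
Z(X) = -4 - 10*X (Z(X) = (-4 - 9*X) - X = -4 - 10*X)
-34961 - Z(179) = -34961 - (-4 - 10*179) = -34961 - (-4 - 1790) = -34961 - 1*(-1794) = -34961 + 1794 = -33167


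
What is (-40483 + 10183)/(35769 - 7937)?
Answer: -7575/6958 ≈ -1.0887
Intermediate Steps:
(-40483 + 10183)/(35769 - 7937) = -30300/27832 = -30300*1/27832 = -7575/6958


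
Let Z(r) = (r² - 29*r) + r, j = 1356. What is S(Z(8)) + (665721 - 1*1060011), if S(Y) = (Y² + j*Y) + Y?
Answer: -585810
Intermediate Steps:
Z(r) = r² - 28*r
S(Y) = Y² + 1357*Y (S(Y) = (Y² + 1356*Y) + Y = Y² + 1357*Y)
S(Z(8)) + (665721 - 1*1060011) = (8*(-28 + 8))*(1357 + 8*(-28 + 8)) + (665721 - 1*1060011) = (8*(-20))*(1357 + 8*(-20)) + (665721 - 1060011) = -160*(1357 - 160) - 394290 = -160*1197 - 394290 = -191520 - 394290 = -585810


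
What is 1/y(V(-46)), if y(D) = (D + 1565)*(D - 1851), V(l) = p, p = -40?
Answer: -1/2883775 ≈ -3.4677e-7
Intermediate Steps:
V(l) = -40
y(D) = (-1851 + D)*(1565 + D) (y(D) = (1565 + D)*(-1851 + D) = (-1851 + D)*(1565 + D))
1/y(V(-46)) = 1/(-2896815 + (-40)**2 - 286*(-40)) = 1/(-2896815 + 1600 + 11440) = 1/(-2883775) = -1/2883775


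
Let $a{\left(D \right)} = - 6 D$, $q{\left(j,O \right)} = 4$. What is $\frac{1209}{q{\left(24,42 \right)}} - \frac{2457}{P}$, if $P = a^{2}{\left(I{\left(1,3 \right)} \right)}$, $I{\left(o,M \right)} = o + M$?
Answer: $\frac{19071}{64} \approx 297.98$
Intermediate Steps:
$I{\left(o,M \right)} = M + o$
$P = 576$ ($P = \left(- 6 \left(3 + 1\right)\right)^{2} = \left(\left(-6\right) 4\right)^{2} = \left(-24\right)^{2} = 576$)
$\frac{1209}{q{\left(24,42 \right)}} - \frac{2457}{P} = \frac{1209}{4} - \frac{2457}{576} = 1209 \cdot \frac{1}{4} - \frac{273}{64} = \frac{1209}{4} - \frac{273}{64} = \frac{19071}{64}$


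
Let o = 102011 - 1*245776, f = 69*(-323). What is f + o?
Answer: -166052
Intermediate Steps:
f = -22287
o = -143765 (o = 102011 - 245776 = -143765)
f + o = -22287 - 143765 = -166052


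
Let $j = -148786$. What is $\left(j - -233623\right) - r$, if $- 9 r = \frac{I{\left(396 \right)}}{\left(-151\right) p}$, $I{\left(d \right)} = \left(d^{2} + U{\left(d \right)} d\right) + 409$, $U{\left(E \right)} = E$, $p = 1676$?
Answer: $\frac{193231563467}{2277684} \approx 84837.0$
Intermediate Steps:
$I{\left(d \right)} = 409 + 2 d^{2}$ ($I{\left(d \right)} = \left(d^{2} + d d\right) + 409 = \left(d^{2} + d^{2}\right) + 409 = 2 d^{2} + 409 = 409 + 2 d^{2}$)
$r = \frac{314041}{2277684}$ ($r = - \frac{\left(409 + 2 \cdot 396^{2}\right) \frac{1}{\left(-151\right) 1676}}{9} = - \frac{\left(409 + 2 \cdot 156816\right) \frac{1}{-253076}}{9} = - \frac{\left(409 + 313632\right) \left(- \frac{1}{253076}\right)}{9} = - \frac{314041 \left(- \frac{1}{253076}\right)}{9} = \left(- \frac{1}{9}\right) \left(- \frac{314041}{253076}\right) = \frac{314041}{2277684} \approx 0.13788$)
$\left(j - -233623\right) - r = \left(-148786 - -233623\right) - \frac{314041}{2277684} = \left(-148786 + 233623\right) - \frac{314041}{2277684} = 84837 - \frac{314041}{2277684} = \frac{193231563467}{2277684}$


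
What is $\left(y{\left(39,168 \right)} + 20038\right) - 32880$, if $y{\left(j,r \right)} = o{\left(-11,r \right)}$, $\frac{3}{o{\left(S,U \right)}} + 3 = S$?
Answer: $- \frac{179791}{14} \approx -12842.0$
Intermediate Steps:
$o{\left(S,U \right)} = \frac{3}{-3 + S}$
$y{\left(j,r \right)} = - \frac{3}{14}$ ($y{\left(j,r \right)} = \frac{3}{-3 - 11} = \frac{3}{-14} = 3 \left(- \frac{1}{14}\right) = - \frac{3}{14}$)
$\left(y{\left(39,168 \right)} + 20038\right) - 32880 = \left(- \frac{3}{14} + 20038\right) - 32880 = \frac{280529}{14} - 32880 = - \frac{179791}{14}$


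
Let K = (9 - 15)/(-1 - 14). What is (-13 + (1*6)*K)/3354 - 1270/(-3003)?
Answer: 180673/430430 ≈ 0.41975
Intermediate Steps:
K = ⅖ (K = -6/(-15) = -6*(-1/15) = ⅖ ≈ 0.40000)
(-13 + (1*6)*K)/3354 - 1270/(-3003) = (-13 + (1*6)*(⅖))/3354 - 1270/(-3003) = (-13 + 6*(⅖))*(1/3354) - 1270*(-1/3003) = (-13 + 12/5)*(1/3354) + 1270/3003 = -53/5*1/3354 + 1270/3003 = -53/16770 + 1270/3003 = 180673/430430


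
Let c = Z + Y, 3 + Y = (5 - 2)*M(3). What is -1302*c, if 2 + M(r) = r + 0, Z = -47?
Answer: 61194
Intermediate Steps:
M(r) = -2 + r (M(r) = -2 + (r + 0) = -2 + r)
Y = 0 (Y = -3 + (5 - 2)*(-2 + 3) = -3 + 3*1 = -3 + 3 = 0)
c = -47 (c = -47 + 0 = -47)
-1302*c = -1302*(-47) = 61194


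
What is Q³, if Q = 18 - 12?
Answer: 216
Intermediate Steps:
Q = 6
Q³ = 6³ = 216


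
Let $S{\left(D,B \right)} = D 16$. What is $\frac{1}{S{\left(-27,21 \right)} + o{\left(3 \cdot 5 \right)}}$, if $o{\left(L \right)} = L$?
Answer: $- \frac{1}{417} \approx -0.0023981$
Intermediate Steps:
$S{\left(D,B \right)} = 16 D$
$\frac{1}{S{\left(-27,21 \right)} + o{\left(3 \cdot 5 \right)}} = \frac{1}{16 \left(-27\right) + 3 \cdot 5} = \frac{1}{-432 + 15} = \frac{1}{-417} = - \frac{1}{417}$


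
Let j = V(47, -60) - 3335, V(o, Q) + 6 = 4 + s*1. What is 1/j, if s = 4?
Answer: -1/3333 ≈ -0.00030003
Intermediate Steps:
V(o, Q) = 2 (V(o, Q) = -6 + (4 + 4*1) = -6 + (4 + 4) = -6 + 8 = 2)
j = -3333 (j = 2 - 3335 = -3333)
1/j = 1/(-3333) = -1/3333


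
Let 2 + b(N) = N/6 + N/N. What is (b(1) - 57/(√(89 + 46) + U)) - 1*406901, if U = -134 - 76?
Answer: -2385256951/5862 + 19*√15/4885 ≈ -4.0690e+5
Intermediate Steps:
U = -210
b(N) = -1 + N/6 (b(N) = -2 + (N/6 + N/N) = -2 + (N*(⅙) + 1) = -2 + (N/6 + 1) = -2 + (1 + N/6) = -1 + N/6)
(b(1) - 57/(√(89 + 46) + U)) - 1*406901 = ((-1 + (⅙)*1) - 57/(√(89 + 46) - 210)) - 1*406901 = ((-1 + ⅙) - 57/(√135 - 210)) - 406901 = (-⅚ - 57/(3*√15 - 210)) - 406901 = (-⅚ - 57/(-210 + 3*√15)) - 406901 = -2441411/6 - 57/(-210 + 3*√15)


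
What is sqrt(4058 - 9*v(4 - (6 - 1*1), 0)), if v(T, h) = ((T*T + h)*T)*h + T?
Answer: 7*sqrt(83) ≈ 63.773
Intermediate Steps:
v(T, h) = T + T*h*(h + T**2) (v(T, h) = ((T**2 + h)*T)*h + T = ((h + T**2)*T)*h + T = (T*(h + T**2))*h + T = T*h*(h + T**2) + T = T + T*h*(h + T**2))
sqrt(4058 - 9*v(4 - (6 - 1*1), 0)) = sqrt(4058 - 9*(4 - (6 - 1*1))*(1 + 0**2 + 0*(4 - (6 - 1*1))**2)) = sqrt(4058 - 9*(4 - (6 - 1))*(1 + 0 + 0*(4 - (6 - 1))**2)) = sqrt(4058 - 9*(4 - 1*5)*(1 + 0 + 0*(4 - 1*5)**2)) = sqrt(4058 - 9*(4 - 5)*(1 + 0 + 0*(4 - 5)**2)) = sqrt(4058 - (-9)*(1 + 0 + 0*(-1)**2)) = sqrt(4058 - (-9)*(1 + 0 + 0*1)) = sqrt(4058 - (-9)*(1 + 0 + 0)) = sqrt(4058 - (-9)) = sqrt(4058 - 9*(-1)) = sqrt(4058 + 9) = sqrt(4067) = 7*sqrt(83)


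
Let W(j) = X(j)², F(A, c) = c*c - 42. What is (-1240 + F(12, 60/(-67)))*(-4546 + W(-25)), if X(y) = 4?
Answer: 26053379940/4489 ≈ 5.8038e+6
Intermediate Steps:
F(A, c) = -42 + c² (F(A, c) = c² - 42 = -42 + c²)
W(j) = 16 (W(j) = 4² = 16)
(-1240 + F(12, 60/(-67)))*(-4546 + W(-25)) = (-1240 + (-42 + (60/(-67))²))*(-4546 + 16) = (-1240 + (-42 + (60*(-1/67))²))*(-4530) = (-1240 + (-42 + (-60/67)²))*(-4530) = (-1240 + (-42 + 3600/4489))*(-4530) = (-1240 - 184938/4489)*(-4530) = -5751298/4489*(-4530) = 26053379940/4489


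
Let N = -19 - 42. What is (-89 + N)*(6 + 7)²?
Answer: -25350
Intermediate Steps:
N = -61
(-89 + N)*(6 + 7)² = (-89 - 61)*(6 + 7)² = -150*13² = -150*169 = -25350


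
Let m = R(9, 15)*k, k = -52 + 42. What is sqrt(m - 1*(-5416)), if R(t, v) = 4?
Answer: 16*sqrt(21) ≈ 73.321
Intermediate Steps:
k = -10
m = -40 (m = 4*(-10) = -40)
sqrt(m - 1*(-5416)) = sqrt(-40 - 1*(-5416)) = sqrt(-40 + 5416) = sqrt(5376) = 16*sqrt(21)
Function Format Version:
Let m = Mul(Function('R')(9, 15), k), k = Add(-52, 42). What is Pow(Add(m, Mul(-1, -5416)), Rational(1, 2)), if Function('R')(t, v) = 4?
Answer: Mul(16, Pow(21, Rational(1, 2))) ≈ 73.321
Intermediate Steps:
k = -10
m = -40 (m = Mul(4, -10) = -40)
Pow(Add(m, Mul(-1, -5416)), Rational(1, 2)) = Pow(Add(-40, Mul(-1, -5416)), Rational(1, 2)) = Pow(Add(-40, 5416), Rational(1, 2)) = Pow(5376, Rational(1, 2)) = Mul(16, Pow(21, Rational(1, 2)))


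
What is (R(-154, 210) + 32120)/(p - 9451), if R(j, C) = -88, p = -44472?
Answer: -32032/53923 ≈ -0.59403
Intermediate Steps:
(R(-154, 210) + 32120)/(p - 9451) = (-88 + 32120)/(-44472 - 9451) = 32032/(-53923) = 32032*(-1/53923) = -32032/53923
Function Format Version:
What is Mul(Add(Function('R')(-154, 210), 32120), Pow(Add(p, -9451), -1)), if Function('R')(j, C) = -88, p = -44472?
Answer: Rational(-32032, 53923) ≈ -0.59403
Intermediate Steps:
Mul(Add(Function('R')(-154, 210), 32120), Pow(Add(p, -9451), -1)) = Mul(Add(-88, 32120), Pow(Add(-44472, -9451), -1)) = Mul(32032, Pow(-53923, -1)) = Mul(32032, Rational(-1, 53923)) = Rational(-32032, 53923)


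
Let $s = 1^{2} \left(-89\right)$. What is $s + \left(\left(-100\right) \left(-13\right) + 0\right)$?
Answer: $1211$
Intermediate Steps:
$s = -89$ ($s = 1 \left(-89\right) = -89$)
$s + \left(\left(-100\right) \left(-13\right) + 0\right) = -89 + \left(\left(-100\right) \left(-13\right) + 0\right) = -89 + \left(1300 + 0\right) = -89 + 1300 = 1211$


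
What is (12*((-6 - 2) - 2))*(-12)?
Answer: 1440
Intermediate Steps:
(12*((-6 - 2) - 2))*(-12) = (12*(-8 - 2))*(-12) = (12*(-10))*(-12) = -120*(-12) = 1440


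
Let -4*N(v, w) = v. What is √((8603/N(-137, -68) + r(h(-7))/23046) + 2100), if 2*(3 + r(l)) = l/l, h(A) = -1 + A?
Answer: √23437892964219969/3157302 ≈ 48.489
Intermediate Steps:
N(v, w) = -v/4
r(l) = -5/2 (r(l) = -3 + (l/l)/2 = -3 + (½)*1 = -3 + ½ = -5/2)
√((8603/N(-137, -68) + r(h(-7))/23046) + 2100) = √((8603/((-¼*(-137))) - 5/2/23046) + 2100) = √((8603/(137/4) - 5/2*1/23046) + 2100) = √((8603*(4/137) - 5/46092) + 2100) = √((34412/137 - 5/46092) + 2100) = √(1586117219/6314604 + 2100) = √(14846785619/6314604) = √23437892964219969/3157302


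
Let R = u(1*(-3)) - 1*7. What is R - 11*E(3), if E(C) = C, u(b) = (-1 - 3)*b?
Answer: -28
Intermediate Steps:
u(b) = -4*b
R = 5 (R = -4*(-3) - 1*7 = -4*(-3) - 7 = 12 - 7 = 5)
R - 11*E(3) = 5 - 11*3 = 5 - 33 = -28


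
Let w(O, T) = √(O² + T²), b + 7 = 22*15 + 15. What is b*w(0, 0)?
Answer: 0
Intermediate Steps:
b = 338 (b = -7 + (22*15 + 15) = -7 + (330 + 15) = -7 + 345 = 338)
b*w(0, 0) = 338*√(0² + 0²) = 338*√(0 + 0) = 338*√0 = 338*0 = 0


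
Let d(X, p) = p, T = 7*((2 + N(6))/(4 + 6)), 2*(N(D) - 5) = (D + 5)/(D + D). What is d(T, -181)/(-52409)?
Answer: 181/52409 ≈ 0.0034536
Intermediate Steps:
N(D) = 5 + (5 + D)/(4*D) (N(D) = 5 + ((D + 5)/(D + D))/2 = 5 + ((5 + D)/((2*D)))/2 = 5 + ((5 + D)*(1/(2*D)))/2 = 5 + ((5 + D)/(2*D))/2 = 5 + (5 + D)/(4*D))
T = 1253/240 (T = 7*((2 + (1/4)*(5 + 21*6)/6)/(4 + 6)) = 7*((2 + (1/4)*(1/6)*(5 + 126))/10) = 7*((2 + (1/4)*(1/6)*131)*(1/10)) = 7*((2 + 131/24)*(1/10)) = 7*((179/24)*(1/10)) = 7*(179/240) = 1253/240 ≈ 5.2208)
d(T, -181)/(-52409) = -181/(-52409) = -181*(-1/52409) = 181/52409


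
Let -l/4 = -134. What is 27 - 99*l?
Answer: -53037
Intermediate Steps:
l = 536 (l = -4*(-134) = 536)
27 - 99*l = 27 - 99*536 = 27 - 53064 = -53037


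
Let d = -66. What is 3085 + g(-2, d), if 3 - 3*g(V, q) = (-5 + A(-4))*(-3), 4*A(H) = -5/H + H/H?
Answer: 49305/16 ≈ 3081.6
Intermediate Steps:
A(H) = ¼ - 5/(4*H) (A(H) = (-5/H + H/H)/4 = (-5/H + 1)/4 = (1 - 5/H)/4 = ¼ - 5/(4*H))
g(V, q) = -55/16 (g(V, q) = 1 - (-5 + (¼)*(-5 - 4)/(-4))*(-3)/3 = 1 - (-5 + (¼)*(-¼)*(-9))*(-3)/3 = 1 - (-5 + 9/16)*(-3)/3 = 1 - (-71)*(-3)/48 = 1 - ⅓*213/16 = 1 - 71/16 = -55/16)
3085 + g(-2, d) = 3085 - 55/16 = 49305/16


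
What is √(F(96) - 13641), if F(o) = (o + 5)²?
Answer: 4*I*√215 ≈ 58.651*I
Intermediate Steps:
F(o) = (5 + o)²
√(F(96) - 13641) = √((5 + 96)² - 13641) = √(101² - 13641) = √(10201 - 13641) = √(-3440) = 4*I*√215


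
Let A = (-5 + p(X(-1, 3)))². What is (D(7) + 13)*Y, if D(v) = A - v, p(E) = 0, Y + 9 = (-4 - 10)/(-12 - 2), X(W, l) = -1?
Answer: -248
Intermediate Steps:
Y = -8 (Y = -9 + (-4 - 10)/(-12 - 2) = -9 - 14/(-14) = -9 - 14*(-1/14) = -9 + 1 = -8)
A = 25 (A = (-5 + 0)² = (-5)² = 25)
D(v) = 25 - v
(D(7) + 13)*Y = ((25 - 1*7) + 13)*(-8) = ((25 - 7) + 13)*(-8) = (18 + 13)*(-8) = 31*(-8) = -248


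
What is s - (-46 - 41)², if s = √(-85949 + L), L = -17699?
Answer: -7569 + 4*I*√6478 ≈ -7569.0 + 321.94*I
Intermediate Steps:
s = 4*I*√6478 (s = √(-85949 - 17699) = √(-103648) = 4*I*√6478 ≈ 321.94*I)
s - (-46 - 41)² = 4*I*√6478 - (-46 - 41)² = 4*I*√6478 - 1*(-87)² = 4*I*√6478 - 1*7569 = 4*I*√6478 - 7569 = -7569 + 4*I*√6478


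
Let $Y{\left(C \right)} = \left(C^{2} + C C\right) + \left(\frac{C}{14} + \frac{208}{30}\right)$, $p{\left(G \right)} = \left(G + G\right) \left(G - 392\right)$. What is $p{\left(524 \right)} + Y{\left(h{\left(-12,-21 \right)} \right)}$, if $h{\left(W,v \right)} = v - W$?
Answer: $\frac{29085901}{210} \approx 1.385 \cdot 10^{5}$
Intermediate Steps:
$p{\left(G \right)} = 2 G \left(-392 + G\right)$
$Y{\left(C \right)} = \frac{104}{15} + 2 C^{2} + \frac{C}{14}$ ($Y{\left(C \right)} = \left(C^{2} + C^{2}\right) + \left(C \frac{1}{14} + 208 \cdot \frac{1}{30}\right) = 2 C^{2} + \left(\frac{C}{14} + \frac{104}{15}\right) = 2 C^{2} + \left(\frac{104}{15} + \frac{C}{14}\right) = \frac{104}{15} + 2 C^{2} + \frac{C}{14}$)
$p{\left(524 \right)} + Y{\left(h{\left(-12,-21 \right)} \right)} = 2 \cdot 524 \left(-392 + 524\right) + \left(\frac{104}{15} + 2 \left(-21 - -12\right)^{2} + \frac{-21 - -12}{14}\right) = 2 \cdot 524 \cdot 132 + \left(\frac{104}{15} + 2 \left(-21 + 12\right)^{2} + \frac{-21 + 12}{14}\right) = 138336 + \left(\frac{104}{15} + 2 \left(-9\right)^{2} + \frac{1}{14} \left(-9\right)\right) = 138336 + \left(\frac{104}{15} + 2 \cdot 81 - \frac{9}{14}\right) = 138336 + \left(\frac{104}{15} + 162 - \frac{9}{14}\right) = 138336 + \frac{35341}{210} = \frac{29085901}{210}$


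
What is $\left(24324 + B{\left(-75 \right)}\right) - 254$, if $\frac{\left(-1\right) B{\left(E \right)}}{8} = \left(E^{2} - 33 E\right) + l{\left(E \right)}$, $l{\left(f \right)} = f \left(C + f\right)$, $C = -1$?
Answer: $-86330$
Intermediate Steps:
$l{\left(f \right)} = f \left(-1 + f\right)$
$B{\left(E \right)} = - 8 E^{2} + 264 E - 8 E \left(-1 + E\right)$ ($B{\left(E \right)} = - 8 \left(\left(E^{2} - 33 E\right) + E \left(-1 + E\right)\right) = - 8 \left(E^{2} - 33 E + E \left(-1 + E\right)\right) = - 8 E^{2} + 264 E - 8 E \left(-1 + E\right)$)
$\left(24324 + B{\left(-75 \right)}\right) - 254 = \left(24324 + 16 \left(-75\right) \left(17 - -75\right)\right) - 254 = \left(24324 + 16 \left(-75\right) \left(17 + 75\right)\right) - 254 = \left(24324 + 16 \left(-75\right) 92\right) - 254 = \left(24324 - 110400\right) - 254 = -86076 - 254 = -86330$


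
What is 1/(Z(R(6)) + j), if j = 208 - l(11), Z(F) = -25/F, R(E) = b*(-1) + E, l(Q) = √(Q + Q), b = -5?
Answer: 24893/5118507 + 121*√22/5118507 ≈ 0.0049742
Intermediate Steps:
l(Q) = √2*√Q (l(Q) = √(2*Q) = √2*√Q)
R(E) = 5 + E (R(E) = -5*(-1) + E = 5 + E)
j = 208 - √22 (j = 208 - √2*√11 = 208 - √22 ≈ 203.31)
1/(Z(R(6)) + j) = 1/(-25/(5 + 6) + (208 - √22)) = 1/(-25/11 + (208 - √22)) = 1/(2263/11 - √22)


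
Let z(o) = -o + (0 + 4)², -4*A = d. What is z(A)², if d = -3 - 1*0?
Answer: 3721/16 ≈ 232.56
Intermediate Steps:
d = -3 (d = -3 + 0 = -3)
A = ¾ (A = -¼*(-3) = ¾ ≈ 0.75000)
z(o) = 16 - o (z(o) = -o + 4² = -o + 16 = 16 - o)
z(A)² = (16 - 1*¾)² = (16 - ¾)² = (61/4)² = 3721/16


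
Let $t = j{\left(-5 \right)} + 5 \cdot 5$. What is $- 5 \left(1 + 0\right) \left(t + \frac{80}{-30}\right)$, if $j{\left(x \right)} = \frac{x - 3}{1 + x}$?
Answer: $- \frac{365}{3} \approx -121.67$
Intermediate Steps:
$j{\left(x \right)} = \frac{-3 + x}{1 + x}$
$t = 27$ ($t = \frac{-3 - 5}{1 - 5} + 5 \cdot 5 = \frac{1}{-4} \left(-8\right) + 25 = \left(- \frac{1}{4}\right) \left(-8\right) + 25 = 2 + 25 = 27$)
$- 5 \left(1 + 0\right) \left(t + \frac{80}{-30}\right) = - 5 \left(1 + 0\right) \left(27 + \frac{80}{-30}\right) = \left(-5\right) 1 \left(27 + 80 \left(- \frac{1}{30}\right)\right) = - 5 \left(27 - \frac{8}{3}\right) = \left(-5\right) \frac{73}{3} = - \frac{365}{3}$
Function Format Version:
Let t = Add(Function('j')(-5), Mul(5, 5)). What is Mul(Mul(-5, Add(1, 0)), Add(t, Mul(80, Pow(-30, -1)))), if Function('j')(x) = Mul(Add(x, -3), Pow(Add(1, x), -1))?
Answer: Rational(-365, 3) ≈ -121.67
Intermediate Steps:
Function('j')(x) = Mul(Pow(Add(1, x), -1), Add(-3, x)) (Function('j')(x) = Mul(Add(-3, x), Pow(Add(1, x), -1)) = Mul(Pow(Add(1, x), -1), Add(-3, x)))
t = 27 (t = Add(Mul(Pow(Add(1, -5), -1), Add(-3, -5)), Mul(5, 5)) = Add(Mul(Pow(-4, -1), -8), 25) = Add(Mul(Rational(-1, 4), -8), 25) = Add(2, 25) = 27)
Mul(Mul(-5, Add(1, 0)), Add(t, Mul(80, Pow(-30, -1)))) = Mul(Mul(-5, Add(1, 0)), Add(27, Mul(80, Pow(-30, -1)))) = Mul(Mul(-5, 1), Add(27, Mul(80, Rational(-1, 30)))) = Mul(-5, Add(27, Rational(-8, 3))) = Mul(-5, Rational(73, 3)) = Rational(-365, 3)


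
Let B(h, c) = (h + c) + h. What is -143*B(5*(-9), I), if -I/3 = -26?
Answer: 1716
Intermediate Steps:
I = 78 (I = -3*(-26) = 78)
B(h, c) = c + 2*h (B(h, c) = (c + h) + h = c + 2*h)
-143*B(5*(-9), I) = -143*(78 + 2*(5*(-9))) = -143*(78 + 2*(-45)) = -143*(78 - 90) = -143*(-12) = 1716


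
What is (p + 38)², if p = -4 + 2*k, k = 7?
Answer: 2304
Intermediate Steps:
p = 10 (p = -4 + 2*7 = -4 + 14 = 10)
(p + 38)² = (10 + 38)² = 48² = 2304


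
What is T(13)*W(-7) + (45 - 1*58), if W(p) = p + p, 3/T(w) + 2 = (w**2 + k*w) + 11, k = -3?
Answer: -1849/139 ≈ -13.302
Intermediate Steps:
T(w) = 3/(9 + w**2 - 3*w) (T(w) = 3/(-2 + ((w**2 - 3*w) + 11)) = 3/(-2 + (11 + w**2 - 3*w)) = 3/(9 + w**2 - 3*w))
W(p) = 2*p
T(13)*W(-7) + (45 - 1*58) = (3/(9 + 13**2 - 3*13))*(2*(-7)) + (45 - 1*58) = (3/(9 + 169 - 39))*(-14) + (45 - 58) = (3/139)*(-14) - 13 = -42/139 - 13 = -1849/139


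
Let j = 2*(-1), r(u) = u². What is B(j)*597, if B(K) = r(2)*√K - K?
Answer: 1194 + 2388*I*√2 ≈ 1194.0 + 3377.1*I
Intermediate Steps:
j = -2
B(K) = -K + 4*√K (B(K) = 2²*√K - K = 4*√K - K = -K + 4*√K)
B(j)*597 = (-1*(-2) + 4*√(-2))*597 = (2 + 4*(I*√2))*597 = (2 + 4*I*√2)*597 = 1194 + 2388*I*√2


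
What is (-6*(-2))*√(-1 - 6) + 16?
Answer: 16 + 12*I*√7 ≈ 16.0 + 31.749*I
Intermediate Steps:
(-6*(-2))*√(-1 - 6) + 16 = 12*√(-7) + 16 = 12*(I*√7) + 16 = 12*I*√7 + 16 = 16 + 12*I*√7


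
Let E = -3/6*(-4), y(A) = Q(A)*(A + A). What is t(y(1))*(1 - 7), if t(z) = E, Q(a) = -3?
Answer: -12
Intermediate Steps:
y(A) = -6*A (y(A) = -3*(A + A) = -6*A)
E = 2 (E = -3*⅙*(-4) = -½*(-4) = 2)
t(z) = 2
t(y(1))*(1 - 7) = 2*(1 - 7) = 2*(-6) = -12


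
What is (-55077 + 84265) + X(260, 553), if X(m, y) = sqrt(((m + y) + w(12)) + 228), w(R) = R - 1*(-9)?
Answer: 29188 + 3*sqrt(118) ≈ 29221.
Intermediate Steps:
w(R) = 9 + R (w(R) = R + 9 = 9 + R)
X(m, y) = sqrt(249 + m + y) (X(m, y) = sqrt(((m + y) + (9 + 12)) + 228) = sqrt(((m + y) + 21) + 228) = sqrt((21 + m + y) + 228) = sqrt(249 + m + y))
(-55077 + 84265) + X(260, 553) = (-55077 + 84265) + sqrt(249 + 260 + 553) = 29188 + sqrt(1062) = 29188 + 3*sqrt(118)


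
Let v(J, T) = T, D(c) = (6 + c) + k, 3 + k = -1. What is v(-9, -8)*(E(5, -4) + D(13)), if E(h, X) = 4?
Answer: -152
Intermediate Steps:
k = -4 (k = -3 - 1 = -4)
D(c) = 2 + c (D(c) = (6 + c) - 4 = 2 + c)
v(-9, -8)*(E(5, -4) + D(13)) = -8*(4 + (2 + 13)) = -8*(4 + 15) = -8*19 = -152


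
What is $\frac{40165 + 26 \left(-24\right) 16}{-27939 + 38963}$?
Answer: $\frac{30181}{11024} \approx 2.7378$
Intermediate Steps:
$\frac{40165 + 26 \left(-24\right) 16}{-27939 + 38963} = \frac{40165 - 9984}{11024} = \left(40165 - 9984\right) \frac{1}{11024} = 30181 \cdot \frac{1}{11024} = \frac{30181}{11024}$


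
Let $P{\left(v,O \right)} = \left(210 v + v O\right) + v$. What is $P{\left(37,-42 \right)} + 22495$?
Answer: $28748$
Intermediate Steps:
$P{\left(v,O \right)} = 211 v + O v$ ($P{\left(v,O \right)} = \left(210 v + O v\right) + v = 211 v + O v$)
$P{\left(37,-42 \right)} + 22495 = 37 \left(211 - 42\right) + 22495 = 37 \cdot 169 + 22495 = 6253 + 22495 = 28748$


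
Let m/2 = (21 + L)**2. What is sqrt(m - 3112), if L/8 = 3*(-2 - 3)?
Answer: sqrt(16490) ≈ 128.41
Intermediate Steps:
L = -120 (L = 8*(3*(-2 - 3)) = 8*(3*(-5)) = 8*(-15) = -120)
m = 19602 (m = 2*(21 - 120)**2 = 2*(-99)**2 = 2*9801 = 19602)
sqrt(m - 3112) = sqrt(19602 - 3112) = sqrt(16490)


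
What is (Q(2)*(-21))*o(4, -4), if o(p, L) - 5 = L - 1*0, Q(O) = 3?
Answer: -63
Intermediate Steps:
o(p, L) = 5 + L (o(p, L) = 5 + (L - 1*0) = 5 + (L + 0) = 5 + L)
(Q(2)*(-21))*o(4, -4) = (3*(-21))*(5 - 4) = -63*1 = -63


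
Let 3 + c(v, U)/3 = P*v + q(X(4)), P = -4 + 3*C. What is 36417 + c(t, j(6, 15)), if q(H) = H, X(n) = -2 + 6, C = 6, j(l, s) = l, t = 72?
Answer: 39444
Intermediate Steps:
X(n) = 4
P = 14 (P = -4 + 3*6 = -4 + 18 = 14)
c(v, U) = 3 + 42*v (c(v, U) = -9 + 3*(14*v + 4) = -9 + 3*(4 + 14*v) = -9 + (12 + 42*v) = 3 + 42*v)
36417 + c(t, j(6, 15)) = 36417 + (3 + 42*72) = 36417 + (3 + 3024) = 36417 + 3027 = 39444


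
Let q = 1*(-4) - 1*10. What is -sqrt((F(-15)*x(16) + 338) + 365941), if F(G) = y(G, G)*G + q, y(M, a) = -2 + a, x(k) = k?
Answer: -sqrt(370135) ≈ -608.39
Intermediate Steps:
q = -14 (q = -4 - 10 = -14)
F(G) = -14 + G*(-2 + G) (F(G) = (-2 + G)*G - 14 = G*(-2 + G) - 14 = -14 + G*(-2 + G))
-sqrt((F(-15)*x(16) + 338) + 365941) = -sqrt(((-14 - 15*(-2 - 15))*16 + 338) + 365941) = -sqrt(((-14 - 15*(-17))*16 + 338) + 365941) = -sqrt(((-14 + 255)*16 + 338) + 365941) = -sqrt((241*16 + 338) + 365941) = -sqrt((3856 + 338) + 365941) = -sqrt(4194 + 365941) = -sqrt(370135)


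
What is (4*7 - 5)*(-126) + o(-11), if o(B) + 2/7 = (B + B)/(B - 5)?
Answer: -162227/56 ≈ -2896.9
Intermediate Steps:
o(B) = -2/7 + 2*B/(-5 + B) (o(B) = -2/7 + (B + B)/(B - 5) = -2/7 + (2*B)/(-5 + B) = -2/7 + 2*B/(-5 + B))
(4*7 - 5)*(-126) + o(-11) = (4*7 - 5)*(-126) + 2*(5 + 6*(-11))/(7*(-5 - 11)) = (28 - 5)*(-126) + (2/7)*(5 - 66)/(-16) = 23*(-126) + (2/7)*(-1/16)*(-61) = -2898 + 61/56 = -162227/56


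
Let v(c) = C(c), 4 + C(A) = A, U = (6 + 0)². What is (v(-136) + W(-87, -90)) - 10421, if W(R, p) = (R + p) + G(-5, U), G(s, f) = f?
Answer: -10702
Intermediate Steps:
U = 36 (U = 6² = 36)
C(A) = -4 + A
v(c) = -4 + c
W(R, p) = 36 + R + p (W(R, p) = (R + p) + 36 = 36 + R + p)
(v(-136) + W(-87, -90)) - 10421 = ((-4 - 136) + (36 - 87 - 90)) - 10421 = (-140 - 141) - 10421 = -281 - 10421 = -10702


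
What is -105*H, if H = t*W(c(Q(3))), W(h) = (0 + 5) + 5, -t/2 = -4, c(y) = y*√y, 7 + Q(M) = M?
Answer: -8400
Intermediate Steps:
Q(M) = -7 + M
c(y) = y^(3/2)
t = 8 (t = -2*(-4) = 8)
W(h) = 10 (W(h) = 5 + 5 = 10)
H = 80 (H = 8*10 = 80)
-105*H = -105*80 = -8400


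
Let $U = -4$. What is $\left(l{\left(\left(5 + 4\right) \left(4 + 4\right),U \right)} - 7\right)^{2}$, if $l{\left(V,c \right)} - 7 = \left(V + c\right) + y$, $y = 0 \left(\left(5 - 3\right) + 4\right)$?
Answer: $4624$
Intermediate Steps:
$y = 0$ ($y = 0 \left(2 + 4\right) = 0 \cdot 6 = 0$)
$l{\left(V,c \right)} = 7 + V + c$ ($l{\left(V,c \right)} = 7 + \left(\left(V + c\right) + 0\right) = 7 + \left(V + c\right) = 7 + V + c$)
$\left(l{\left(\left(5 + 4\right) \left(4 + 4\right),U \right)} - 7\right)^{2} = \left(\left(7 + \left(5 + 4\right) \left(4 + 4\right) - 4\right) - 7\right)^{2} = \left(\left(7 + 9 \cdot 8 - 4\right) - 7\right)^{2} = \left(\left(7 + 72 - 4\right) - 7\right)^{2} = \left(75 - 7\right)^{2} = 68^{2} = 4624$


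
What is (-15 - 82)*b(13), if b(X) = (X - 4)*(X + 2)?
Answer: -13095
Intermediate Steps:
b(X) = (-4 + X)*(2 + X)
(-15 - 82)*b(13) = (-15 - 82)*(-8 + 13² - 2*13) = -97*(-8 + 169 - 26) = -97*135 = -13095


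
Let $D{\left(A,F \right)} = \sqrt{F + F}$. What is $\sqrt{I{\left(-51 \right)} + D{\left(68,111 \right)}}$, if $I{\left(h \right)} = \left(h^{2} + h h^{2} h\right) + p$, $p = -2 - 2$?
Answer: $\sqrt{6767798 + \sqrt{222}} \approx 2601.5$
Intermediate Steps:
$D{\left(A,F \right)} = \sqrt{2} \sqrt{F}$ ($D{\left(A,F \right)} = \sqrt{2 F} = \sqrt{2} \sqrt{F}$)
$p = -4$ ($p = -2 - 2 = -4$)
$I{\left(h \right)} = -4 + h^{2} + h^{4}$ ($I{\left(h \right)} = \left(h^{2} + h h^{2} h\right) - 4 = \left(h^{2} + h^{3} h\right) - 4 = \left(h^{2} + h^{4}\right) - 4 = -4 + h^{2} + h^{4}$)
$\sqrt{I{\left(-51 \right)} + D{\left(68,111 \right)}} = \sqrt{\left(-4 + \left(-51\right)^{2} + \left(-51\right)^{4}\right) + \sqrt{2} \sqrt{111}} = \sqrt{\left(-4 + 2601 + 6765201\right) + \sqrt{222}} = \sqrt{6767798 + \sqrt{222}}$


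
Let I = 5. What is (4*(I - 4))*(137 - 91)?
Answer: 184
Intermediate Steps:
(4*(I - 4))*(137 - 91) = (4*(5 - 4))*(137 - 91) = (4*1)*46 = 4*46 = 184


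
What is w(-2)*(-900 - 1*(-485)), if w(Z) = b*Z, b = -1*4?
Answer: -3320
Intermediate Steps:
b = -4
w(Z) = -4*Z
w(-2)*(-900 - 1*(-485)) = (-4*(-2))*(-900 - 1*(-485)) = 8*(-900 + 485) = 8*(-415) = -3320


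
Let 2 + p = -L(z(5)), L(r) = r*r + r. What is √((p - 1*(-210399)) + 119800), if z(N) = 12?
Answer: √330041 ≈ 574.49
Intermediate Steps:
L(r) = r + r² (L(r) = r² + r = r + r²)
p = -158 (p = -2 - 12*(1 + 12) = -2 - 12*13 = -2 - 1*156 = -2 - 156 = -158)
√((p - 1*(-210399)) + 119800) = √((-158 - 1*(-210399)) + 119800) = √((-158 + 210399) + 119800) = √(210241 + 119800) = √330041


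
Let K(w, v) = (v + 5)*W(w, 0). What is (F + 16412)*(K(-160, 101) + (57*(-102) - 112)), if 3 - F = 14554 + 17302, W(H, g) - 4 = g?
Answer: 84956382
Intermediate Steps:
W(H, g) = 4 + g
K(w, v) = 20 + 4*v (K(w, v) = (v + 5)*(4 + 0) = (5 + v)*4 = 20 + 4*v)
F = -31853 (F = 3 - (14554 + 17302) = 3 - 1*31856 = 3 - 31856 = -31853)
(F + 16412)*(K(-160, 101) + (57*(-102) - 112)) = (-31853 + 16412)*((20 + 4*101) + (57*(-102) - 112)) = -15441*((20 + 404) + (-5814 - 112)) = -15441*(424 - 5926) = -15441*(-5502) = 84956382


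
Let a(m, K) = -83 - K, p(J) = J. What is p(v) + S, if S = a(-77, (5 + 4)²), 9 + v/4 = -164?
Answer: -856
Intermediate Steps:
v = -692 (v = -36 + 4*(-164) = -36 - 656 = -692)
S = -164 (S = -83 - (5 + 4)² = -83 - 1*9² = -83 - 1*81 = -83 - 81 = -164)
p(v) + S = -692 - 164 = -856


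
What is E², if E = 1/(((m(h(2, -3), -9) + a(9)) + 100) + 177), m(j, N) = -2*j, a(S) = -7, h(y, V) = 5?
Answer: 1/67600 ≈ 1.4793e-5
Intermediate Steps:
E = 1/260 (E = 1/(((-2*5 - 7) + 100) + 177) = 1/(((-10 - 7) + 100) + 177) = 1/((-17 + 100) + 177) = 1/(83 + 177) = 1/260 ≈ 0.0038462)
E² = (1/260)² = 1/67600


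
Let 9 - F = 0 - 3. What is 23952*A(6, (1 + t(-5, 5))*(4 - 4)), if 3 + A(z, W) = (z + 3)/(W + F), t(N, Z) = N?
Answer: -53892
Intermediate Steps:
F = 12 (F = 9 - (0 - 3) = 9 - 1*(-3) = 9 + 3 = 12)
A(z, W) = -3 + (3 + z)/(12 + W) (A(z, W) = -3 + (z + 3)/(W + 12) = -3 + (3 + z)/(12 + W))
23952*A(6, (1 + t(-5, 5))*(4 - 4)) = 23952*((-33 + 6 - 3*(1 - 5)*(4 - 4))/(12 + (1 - 5)*(4 - 4))) = 23952*((-33 + 6 - (-12)*0)/(12 - 4*0)) = 23952*((-33 + 6 - 3*0)/(12 + 0)) = 23952*((-33 + 6 + 0)/12) = 23952*((1/12)*(-27)) = 23952*(-9/4) = -53892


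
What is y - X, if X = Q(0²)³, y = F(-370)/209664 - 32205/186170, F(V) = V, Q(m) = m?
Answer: -341055601/1951657344 ≈ -0.17475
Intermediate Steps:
y = -341055601/1951657344 (y = -370/209664 - 32205/186170 = -370*1/209664 - 32205*1/186170 = -185/104832 - 6441/37234 = -341055601/1951657344 ≈ -0.17475)
X = 0 (X = (0²)³ = 0³ = 0)
y - X = -341055601/1951657344 - 1*0 = -341055601/1951657344 + 0 = -341055601/1951657344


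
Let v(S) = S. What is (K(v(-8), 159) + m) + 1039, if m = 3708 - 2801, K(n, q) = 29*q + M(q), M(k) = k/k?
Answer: 6558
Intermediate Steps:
M(k) = 1
K(n, q) = 1 + 29*q (K(n, q) = 29*q + 1 = 1 + 29*q)
m = 907
(K(v(-8), 159) + m) + 1039 = ((1 + 29*159) + 907) + 1039 = ((1 + 4611) + 907) + 1039 = (4612 + 907) + 1039 = 5519 + 1039 = 6558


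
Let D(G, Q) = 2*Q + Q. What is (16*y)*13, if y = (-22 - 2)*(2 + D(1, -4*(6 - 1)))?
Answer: 289536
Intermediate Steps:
D(G, Q) = 3*Q
y = 1392 (y = (-22 - 2)*(2 + 3*(-4*(6 - 1))) = -24*(2 + 3*(-4*5)) = -24*(2 + 3*(-20)) = -24*(2 - 60) = -24*(-58) = 1392)
(16*y)*13 = (16*1392)*13 = 22272*13 = 289536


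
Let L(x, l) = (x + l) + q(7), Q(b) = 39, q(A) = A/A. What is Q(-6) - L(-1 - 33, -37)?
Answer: 109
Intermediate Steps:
q(A) = 1
L(x, l) = 1 + l + x (L(x, l) = (x + l) + 1 = (l + x) + 1 = 1 + l + x)
Q(-6) - L(-1 - 33, -37) = 39 - (1 - 37 + (-1 - 33)) = 39 - (1 - 37 - 34) = 39 - 1*(-70) = 39 + 70 = 109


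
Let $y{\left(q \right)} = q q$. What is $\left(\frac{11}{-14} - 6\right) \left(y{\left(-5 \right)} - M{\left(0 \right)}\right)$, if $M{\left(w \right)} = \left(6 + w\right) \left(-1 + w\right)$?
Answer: $- \frac{2945}{14} \approx -210.36$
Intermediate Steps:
$M{\left(w \right)} = \left(-1 + w\right) \left(6 + w\right)$
$y{\left(q \right)} = q^{2}$
$\left(\frac{11}{-14} - 6\right) \left(y{\left(-5 \right)} - M{\left(0 \right)}\right) = \left(\frac{11}{-14} - 6\right) \left(\left(-5\right)^{2} - \left(-6 + 0^{2} + 5 \cdot 0\right)\right) = \left(11 \left(- \frac{1}{14}\right) - 6\right) \left(25 - \left(-6 + 0 + 0\right)\right) = \left(- \frac{11}{14} - 6\right) \left(25 - -6\right) = - \frac{95 \left(25 + 6\right)}{14} = \left(- \frac{95}{14}\right) 31 = - \frac{2945}{14}$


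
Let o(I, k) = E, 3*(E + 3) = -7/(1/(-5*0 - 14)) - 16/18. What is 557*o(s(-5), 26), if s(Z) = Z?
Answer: 441701/27 ≈ 16359.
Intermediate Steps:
E = 793/27 (E = -3 + (-7/(1/(-5*0 - 14)) - 16/18)/3 = -3 + (-7/(1/(0 - 14)) - 16*1/18)/3 = -3 + (-7/(1/(-14)) - 8/9)/3 = -3 + (-7/(-1/14) - 8/9)/3 = -3 + (-7*(-14) - 8/9)/3 = -3 + (98 - 8/9)/3 = -3 + (⅓)*(874/9) = -3 + 874/27 = 793/27 ≈ 29.370)
o(I, k) = 793/27
557*o(s(-5), 26) = 557*(793/27) = 441701/27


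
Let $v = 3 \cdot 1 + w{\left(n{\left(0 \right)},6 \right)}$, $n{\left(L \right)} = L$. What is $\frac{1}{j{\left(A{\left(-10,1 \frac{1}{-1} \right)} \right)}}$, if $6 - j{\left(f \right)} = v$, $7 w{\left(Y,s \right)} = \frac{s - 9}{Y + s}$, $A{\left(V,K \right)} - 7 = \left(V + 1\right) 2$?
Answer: $\frac{14}{43} \approx 0.32558$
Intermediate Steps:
$A{\left(V,K \right)} = 9 + 2 V$ ($A{\left(V,K \right)} = 7 + \left(V + 1\right) 2 = 7 + \left(1 + V\right) 2 = 7 + \left(2 + 2 V\right) = 9 + 2 V$)
$w{\left(Y,s \right)} = \frac{-9 + s}{7 \left(Y + s\right)}$ ($w{\left(Y,s \right)} = \frac{\left(s - 9\right) \frac{1}{Y + s}}{7} = \frac{\left(-9 + s\right) \frac{1}{Y + s}}{7} = \frac{\frac{1}{Y + s} \left(-9 + s\right)}{7} = \frac{-9 + s}{7 \left(Y + s\right)}$)
$v = \frac{41}{14}$ ($v = 3 \cdot 1 + \frac{-9 + 6}{7 \left(0 + 6\right)} = 3 + \frac{1}{7} \cdot \frac{1}{6} \left(-3\right) = 3 - \frac{1}{14} = \frac{41}{14} \approx 2.9286$)
$j{\left(f \right)} = \frac{43}{14}$ ($j{\left(f \right)} = 6 - \frac{41}{14} = \frac{43}{14}$)
$\frac{1}{j{\left(A{\left(-10,1 \frac{1}{-1} \right)} \right)}} = \frac{1}{\frac{43}{14}} = \frac{14}{43}$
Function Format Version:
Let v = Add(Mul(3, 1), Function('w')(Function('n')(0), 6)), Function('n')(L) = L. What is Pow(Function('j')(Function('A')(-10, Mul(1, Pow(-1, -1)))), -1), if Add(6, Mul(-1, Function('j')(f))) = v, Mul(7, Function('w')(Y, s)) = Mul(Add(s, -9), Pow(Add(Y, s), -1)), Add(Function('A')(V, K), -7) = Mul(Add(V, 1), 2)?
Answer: Rational(14, 43) ≈ 0.32558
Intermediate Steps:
Function('A')(V, K) = Add(9, Mul(2, V)) (Function('A')(V, K) = Add(7, Mul(Add(V, 1), 2)) = Add(7, Mul(Add(1, V), 2)) = Add(7, Add(2, Mul(2, V))) = Add(9, Mul(2, V)))
Function('w')(Y, s) = Mul(Rational(1, 7), Pow(Add(Y, s), -1), Add(-9, s)) (Function('w')(Y, s) = Mul(Rational(1, 7), Mul(Add(s, -9), Pow(Add(Y, s), -1))) = Mul(Rational(1, 7), Mul(Add(-9, s), Pow(Add(Y, s), -1))) = Mul(Rational(1, 7), Mul(Pow(Add(Y, s), -1), Add(-9, s))) = Mul(Rational(1, 7), Pow(Add(Y, s), -1), Add(-9, s)))
v = Rational(41, 14) (v = Add(Mul(3, 1), Mul(Rational(1, 7), Pow(Add(0, 6), -1), Add(-9, 6))) = Add(3, Mul(Rational(1, 7), Pow(6, -1), -3)) = Add(3, Mul(Rational(1, 7), Rational(1, 6), -3)) = Add(3, Rational(-1, 14)) = Rational(41, 14) ≈ 2.9286)
Function('j')(f) = Rational(43, 14) (Function('j')(f) = Add(6, Mul(-1, Rational(41, 14))) = Add(6, Rational(-41, 14)) = Rational(43, 14))
Pow(Function('j')(Function('A')(-10, Mul(1, Pow(-1, -1)))), -1) = Pow(Rational(43, 14), -1) = Rational(14, 43)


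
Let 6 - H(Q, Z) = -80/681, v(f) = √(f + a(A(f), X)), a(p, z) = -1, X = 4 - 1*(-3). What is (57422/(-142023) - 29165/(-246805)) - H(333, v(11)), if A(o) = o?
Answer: -3396821381769/530453395927 ≈ -6.4036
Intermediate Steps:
X = 7 (X = 4 + 3 = 7)
v(f) = √(-1 + f) (v(f) = √(f - 1) = √(-1 + f))
H(Q, Z) = 4166/681 (H(Q, Z) = 6 - (-80)/681 = 6 - 1*(-80/681) = 6 + 80/681 = 4166/681)
(57422/(-142023) - 29165/(-246805)) - H(333, v(11)) = (57422/(-142023) - 29165/(-246805)) - 1*4166/681 = (57422*(-1/142023) - 29165*(-1/246805)) - 4166/681 = (-57422/142023 + 5833/49361) - 4166/681 = -2005987183/7010397303 - 4166/681 = -3396821381769/530453395927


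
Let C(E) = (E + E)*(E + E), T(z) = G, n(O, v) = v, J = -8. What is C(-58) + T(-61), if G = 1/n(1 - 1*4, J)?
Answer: 107647/8 ≈ 13456.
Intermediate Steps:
G = -⅛ (G = 1/(-8) = -⅛ ≈ -0.12500)
T(z) = -⅛
C(E) = 4*E² (C(E) = (2*E)*(2*E) = 4*E²)
C(-58) + T(-61) = 4*(-58)² - ⅛ = 4*3364 - ⅛ = 13456 - ⅛ = 107647/8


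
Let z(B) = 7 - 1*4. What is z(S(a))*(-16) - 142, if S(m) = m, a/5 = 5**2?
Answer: -190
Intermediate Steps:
a = 125 (a = 5*5**2 = 5*25 = 125)
z(B) = 3 (z(B) = 7 - 4 = 3)
z(S(a))*(-16) - 142 = 3*(-16) - 142 = -48 - 142 = -190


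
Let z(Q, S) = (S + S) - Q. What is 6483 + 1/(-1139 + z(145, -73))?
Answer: 9270689/1430 ≈ 6483.0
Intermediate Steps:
z(Q, S) = -Q + 2*S (z(Q, S) = 2*S - Q = -Q + 2*S)
6483 + 1/(-1139 + z(145, -73)) = 6483 + 1/(-1139 + (-1*145 + 2*(-73))) = 6483 + 1/(-1139 + (-145 - 146)) = 6483 + 1/(-1139 - 291) = 6483 + 1/(-1430) = 6483 - 1/1430 = 9270689/1430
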